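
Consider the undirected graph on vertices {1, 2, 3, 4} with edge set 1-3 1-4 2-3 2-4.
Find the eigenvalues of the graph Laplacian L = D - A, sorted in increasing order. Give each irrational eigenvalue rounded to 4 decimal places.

[0, 2, 2, 4]

With the vertex order [1, 2, 3, 4], the degrees are [2, 2, 2, 2], giving D = diag(2, 2, 2, 2) and L = D - A. L is symmetric positive semidefinite, so every eigenvalue is real and nonnegative. The single zero eigenvalue shows the graph is connected.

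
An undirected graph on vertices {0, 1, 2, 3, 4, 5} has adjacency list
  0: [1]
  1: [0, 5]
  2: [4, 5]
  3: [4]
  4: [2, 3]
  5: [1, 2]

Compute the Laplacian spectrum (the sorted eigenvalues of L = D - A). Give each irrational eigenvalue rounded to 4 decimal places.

Reading degrees in the order [0, 1, 2, 3, 4, 5] gives [1, 2, 2, 1, 2, 2]; set D = diag(1, 2, 2, 1, 2, 2) and form L = D - A. The multiplicity of 0 as a Laplacian eigenvalue equals the number of connected components. The single zero eigenvalue shows the graph is connected. The eigenvalues sum to 10, which equals trace(L) = 2|E|. The largest eigenvalue, 3.7321, is at most the vertex count 6.

[0, 0.2679, 1, 2, 3, 3.7321]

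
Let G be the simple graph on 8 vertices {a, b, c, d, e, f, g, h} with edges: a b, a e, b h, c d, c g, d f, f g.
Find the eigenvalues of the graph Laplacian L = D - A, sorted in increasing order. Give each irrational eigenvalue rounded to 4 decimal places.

Each diagonal entry of L is the vertex degree and each off-diagonal entry is -1 where an edge is present, 0 otherwise; in the order [a, b, c, d, e, f, g, h] the diagonal is [2, 2, 2, 2, 1, 2, 2, 1]. Since every row of L sums to 0, the all-ones vector is in the kernel and 0 is an eigenvalue. The 2 zero eigenvalues correspond to the 2 connected components. There are 2 zeros in the spectrum, matching the 2 components. The eigenvalues sum to 14, which equals trace(L) = 2|E|.

[0, 0, 0.5858, 2, 2, 2, 3.4142, 4]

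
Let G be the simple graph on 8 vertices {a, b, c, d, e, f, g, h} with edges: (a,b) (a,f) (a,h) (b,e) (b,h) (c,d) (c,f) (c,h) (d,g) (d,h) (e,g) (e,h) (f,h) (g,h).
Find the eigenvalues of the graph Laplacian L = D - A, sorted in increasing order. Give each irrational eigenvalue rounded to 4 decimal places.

With the vertex order [a, b, c, d, e, f, g, h], the degrees are [3, 3, 3, 3, 3, 3, 3, 7], giving D = diag(3, 3, 3, 3, 3, 3, 3, 7) and L = D - A. L is symmetric positive semidefinite, so every eigenvalue is real and nonnegative. The largest eigenvalue, 8, is at most the vertex count 8.

[0, 1.7530, 1.7530, 3.4450, 3.4450, 4.8019, 4.8019, 8]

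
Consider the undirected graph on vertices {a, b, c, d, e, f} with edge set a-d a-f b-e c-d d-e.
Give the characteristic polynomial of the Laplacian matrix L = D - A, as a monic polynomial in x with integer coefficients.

With the vertex order [a, b, c, d, e, f], the degrees are [2, 1, 1, 3, 2, 1], giving D = diag(2, 1, 1, 3, 2, 1) and L = D - A. Computing det(xI - L) by cofactor expansion (or equivalently via sum-over-permutations) gives x^6 - 10x^5 + 35x^4 - 52x^3 + 31x^2 - 6x. The constant term is 0 because L is singular (the all-ones vector lies in its kernel). There is one zero in the spectrum, matching the 1 component. The eigenvalues sum to 10, which equals trace(L) = 2|E|.

x^6 - 10x^5 + 35x^4 - 52x^3 + 31x^2 - 6x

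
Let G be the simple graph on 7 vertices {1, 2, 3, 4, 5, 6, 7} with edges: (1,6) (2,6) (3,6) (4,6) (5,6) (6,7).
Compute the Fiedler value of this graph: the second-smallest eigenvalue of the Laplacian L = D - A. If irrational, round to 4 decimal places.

1

With the vertex order [1, 2, 3, 4, 5, 6, 7], the degrees are [1, 1, 1, 1, 1, 6, 1], giving D = diag(1, 1, 1, 1, 1, 6, 1) and L = D - A. The sorted Laplacian eigenvalues are [0, 1, 1, 1, 1, 1, 7]; the algebraic connectivity is the second entry, 1. There is one zero in the spectrum, matching the 1 component. By the matrix-tree theorem the graph has (1/7) * product of the nonzero eigenvalues = 1 spanning tree.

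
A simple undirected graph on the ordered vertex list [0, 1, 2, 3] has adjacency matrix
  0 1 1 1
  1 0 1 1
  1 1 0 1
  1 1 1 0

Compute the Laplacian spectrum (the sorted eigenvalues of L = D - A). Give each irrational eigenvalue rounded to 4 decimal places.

With the vertex order [0, 1, 2, 3], the degrees are [3, 3, 3, 3], giving D = diag(3, 3, 3, 3) and L = D - A. Diagonalising L (or applying a numerical eigensolver to the 4x4 matrix) gives the spectrum above. By the matrix-tree theorem the graph has (1/4) * product of the nonzero eigenvalues = 16 spanning trees.

[0, 4, 4, 4]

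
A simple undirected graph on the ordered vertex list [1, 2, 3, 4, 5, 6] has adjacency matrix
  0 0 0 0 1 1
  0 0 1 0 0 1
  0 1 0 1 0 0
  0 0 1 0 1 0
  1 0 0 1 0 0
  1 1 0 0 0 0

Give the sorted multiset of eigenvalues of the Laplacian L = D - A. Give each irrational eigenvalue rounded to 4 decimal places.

[0, 1, 1, 3, 3, 4]

Each diagonal entry of L is the vertex degree and each off-diagonal entry is -1 where an edge is present, 0 otherwise; in the order [1, 2, 3, 4, 5, 6] the diagonal is [2, 2, 2, 2, 2, 2]. The multiplicity of 0 as a Laplacian eigenvalue equals the number of connected components. The single zero eigenvalue shows the graph is connected.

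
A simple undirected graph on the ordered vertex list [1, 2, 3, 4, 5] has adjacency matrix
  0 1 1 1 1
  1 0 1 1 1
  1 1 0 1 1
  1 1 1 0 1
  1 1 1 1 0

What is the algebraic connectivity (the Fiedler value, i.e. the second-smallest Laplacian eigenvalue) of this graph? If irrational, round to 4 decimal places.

5

With the vertex order [1, 2, 3, 4, 5], the degrees are [4, 4, 4, 4, 4], giving D = diag(4, 4, 4, 4, 4) and L = D - A. The sorted Laplacian eigenvalues are [0, 5, 5, 5, 5]; the algebraic connectivity is the second entry, 5. By the matrix-tree theorem the graph has (1/5) * product of the nonzero eigenvalues = 125 spanning trees. The largest eigenvalue, 5, is at most the vertex count 5.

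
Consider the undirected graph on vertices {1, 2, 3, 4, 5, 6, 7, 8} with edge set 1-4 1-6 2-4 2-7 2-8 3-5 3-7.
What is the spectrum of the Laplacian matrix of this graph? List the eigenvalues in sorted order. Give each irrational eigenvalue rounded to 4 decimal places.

Each diagonal entry of L is the vertex degree and each off-diagonal entry is -1 where an edge is present, 0 otherwise; in the order [1, 2, 3, 4, 5, 6, 7, 8] the diagonal is [2, 3, 2, 2, 1, 1, 2, 1]. Since every row of L sums to 0, the all-ones vector is in the kernel and 0 is an eigenvalue. There is one zero in the spectrum, matching the 1 component.

[0, 0.1981, 0.4915, 1.3204, 1.5550, 2.8258, 3.2470, 4.3623]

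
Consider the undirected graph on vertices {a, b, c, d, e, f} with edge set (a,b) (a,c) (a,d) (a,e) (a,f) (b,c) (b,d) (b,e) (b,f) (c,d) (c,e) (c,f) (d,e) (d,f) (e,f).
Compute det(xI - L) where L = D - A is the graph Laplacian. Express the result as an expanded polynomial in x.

With the vertex order [a, b, c, d, e, f], the degrees are [5, 5, 5, 5, 5, 5], giving D = diag(5, 5, 5, 5, 5, 5) and L = D - A. L has integer entries, so p(x) = det(xI - L) has integer coefficients. Expanding the determinant yields x^6 - 30x^5 + 360x^4 - 2160x^3 + 6480x^2 - 7776x. The constant term is 0 because L is singular (the all-ones vector lies in its kernel). The eigenvalues sum to 30, which equals trace(L) = 2|E|.

x^6 - 30x^5 + 360x^4 - 2160x^3 + 6480x^2 - 7776x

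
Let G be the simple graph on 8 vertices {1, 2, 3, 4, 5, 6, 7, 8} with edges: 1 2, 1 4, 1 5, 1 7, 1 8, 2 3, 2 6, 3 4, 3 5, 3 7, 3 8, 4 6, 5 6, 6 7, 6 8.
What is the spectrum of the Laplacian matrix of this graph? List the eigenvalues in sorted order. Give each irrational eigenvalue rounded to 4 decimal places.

Reading degrees in the order [1, 2, 3, 4, 5, 6, 7, 8] gives [5, 3, 5, 3, 3, 5, 3, 3]; set D = diag(5, 3, 5, 3, 3, 5, 3, 3) and form L = D - A. The multiplicity of 0 as a Laplacian eigenvalue equals the number of connected components. The eigenvalues sum to 30, which equals trace(L) = 2|E|. The largest eigenvalue, 8, is at most the vertex count 8.

[0, 3, 3, 3, 3, 5, 5, 8]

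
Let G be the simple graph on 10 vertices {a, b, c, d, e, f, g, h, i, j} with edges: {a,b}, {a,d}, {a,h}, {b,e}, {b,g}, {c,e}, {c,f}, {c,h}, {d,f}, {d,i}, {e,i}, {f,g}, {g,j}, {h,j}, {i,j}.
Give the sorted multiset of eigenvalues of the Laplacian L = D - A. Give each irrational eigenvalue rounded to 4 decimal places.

[0, 2, 2, 2, 2, 2, 5, 5, 5, 5]

With the vertex order [a, b, c, d, e, f, g, h, i, j], the degrees are [3, 3, 3, 3, 3, 3, 3, 3, 3, 3], giving D = diag(3, 3, 3, 3, 3, 3, 3, 3, 3, 3) and L = D - A. Diagonalising L (or applying a numerical eigensolver to the 10x10 matrix) gives the spectrum above.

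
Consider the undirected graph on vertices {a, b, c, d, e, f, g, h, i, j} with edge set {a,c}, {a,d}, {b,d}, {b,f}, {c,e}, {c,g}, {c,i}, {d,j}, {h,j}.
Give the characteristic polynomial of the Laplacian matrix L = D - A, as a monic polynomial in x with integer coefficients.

x^10 - 18x^9 + 132x^8 - 514x^7 + 1164x^6 - 1578x^5 + 1267x^4 - 570x^3 + 126x^2 - 10x

Each diagonal entry of L is the vertex degree and each off-diagonal entry is -1 where an edge is present, 0 otherwise; in the order [a, b, c, d, e, f, g, h, i, j] the diagonal is [2, 2, 4, 3, 1, 1, 1, 1, 1, 2]. L has integer entries, so p(x) = det(xI - L) has integer coefficients. Expanding the determinant yields x^10 - 18x^9 + 132x^8 - 514x^7 + 1164x^6 - 1578x^5 + 1267x^4 - 570x^3 + 126x^2 - 10x. Since p(0) = det(-L) = 0, x divides p(x).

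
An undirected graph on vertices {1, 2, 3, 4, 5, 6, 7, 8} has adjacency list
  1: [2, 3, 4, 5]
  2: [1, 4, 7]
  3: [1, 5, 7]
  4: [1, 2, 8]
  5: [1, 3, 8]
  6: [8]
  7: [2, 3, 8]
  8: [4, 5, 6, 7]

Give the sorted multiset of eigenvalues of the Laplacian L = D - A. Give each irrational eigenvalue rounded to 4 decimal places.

[0, 0.8226, 2, 2.5858, 3.3216, 4, 5.4142, 5.8558]

With the vertex order [1, 2, 3, 4, 5, 6, 7, 8], the degrees are [4, 3, 3, 3, 3, 1, 3, 4], giving D = diag(4, 3, 3, 3, 3, 1, 3, 4) and L = D - A. L is symmetric positive semidefinite, so every eigenvalue is real and nonnegative. The eigenvalues sum to 24, which equals trace(L) = 2|E|.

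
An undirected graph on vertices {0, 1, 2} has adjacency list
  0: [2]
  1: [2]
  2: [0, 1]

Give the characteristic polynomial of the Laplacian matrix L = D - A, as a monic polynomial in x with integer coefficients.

Each diagonal entry of L is the vertex degree and each off-diagonal entry is -1 where an edge is present, 0 otherwise; in the order [0, 1, 2] the diagonal is [1, 1, 2]. Computing det(xI - L) by cofactor expansion (or equivalently via sum-over-permutations) gives x^3 - 4x^2 + 3x. The coefficient of x^2 equals -trace(L) = -4, matching the sum of degrees.

x^3 - 4x^2 + 3x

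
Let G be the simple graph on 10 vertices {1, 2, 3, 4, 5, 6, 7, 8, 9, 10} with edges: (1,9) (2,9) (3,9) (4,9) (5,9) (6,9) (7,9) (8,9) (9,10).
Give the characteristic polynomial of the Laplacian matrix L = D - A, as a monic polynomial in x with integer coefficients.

With the vertex order [1, 2, 3, 4, 5, 6, 7, 8, 9, 10], the degrees are [1, 1, 1, 1, 1, 1, 1, 1, 9, 1], giving D = diag(1, 1, 1, 1, 1, 1, 1, 1, 9, 1) and L = D - A. L has integer entries, so p(x) = det(xI - L) has integer coefficients. Expanding the determinant yields x^10 - 18x^9 + 108x^8 - 336x^7 + 630x^6 - 756x^5 + 588x^4 - 288x^3 + 81x^2 - 10x. Since p(0) = det(-L) = 0, x divides p(x).

x^10 - 18x^9 + 108x^8 - 336x^7 + 630x^6 - 756x^5 + 588x^4 - 288x^3 + 81x^2 - 10x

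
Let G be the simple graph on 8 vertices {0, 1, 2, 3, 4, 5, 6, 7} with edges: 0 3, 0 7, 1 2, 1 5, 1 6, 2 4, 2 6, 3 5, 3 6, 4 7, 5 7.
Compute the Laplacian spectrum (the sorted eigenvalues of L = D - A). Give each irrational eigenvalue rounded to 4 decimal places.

Reading degrees in the order [0, 1, 2, 3, 4, 5, 6, 7] gives [2, 3, 3, 3, 2, 3, 3, 3]; set D = diag(2, 3, 3, 3, 2, 3, 3, 3) and form L = D - A. Diagonalising L (or applying a numerical eigensolver to the 8x8 matrix) gives the spectrum above. The eigenvalues sum to 22, which equals trace(L) = 2|E|.

[0, 1.1506, 1.4266, 2.4229, 3.1724, 4, 4.4576, 5.3699]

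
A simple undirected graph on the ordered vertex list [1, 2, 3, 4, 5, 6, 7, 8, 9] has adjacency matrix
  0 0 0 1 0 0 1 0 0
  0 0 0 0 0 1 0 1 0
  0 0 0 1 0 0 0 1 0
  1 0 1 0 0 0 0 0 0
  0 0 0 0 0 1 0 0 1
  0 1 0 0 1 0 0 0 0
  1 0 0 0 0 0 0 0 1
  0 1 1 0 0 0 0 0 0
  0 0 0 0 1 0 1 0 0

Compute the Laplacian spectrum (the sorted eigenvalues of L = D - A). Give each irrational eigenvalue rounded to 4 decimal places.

Reading degrees in the order [1, 2, 3, 4, 5, 6, 7, 8, 9] gives [2, 2, 2, 2, 2, 2, 2, 2, 2]; set D = diag(2, 2, 2, 2, 2, 2, 2, 2, 2) and form L = D - A. L is symmetric positive semidefinite, so every eigenvalue is real and nonnegative. The single zero eigenvalue shows the graph is connected. By the matrix-tree theorem the graph has (1/9) * product of the nonzero eigenvalues = 9 spanning trees.

[0, 0.4679, 0.4679, 1.6527, 1.6527, 3, 3, 3.8794, 3.8794]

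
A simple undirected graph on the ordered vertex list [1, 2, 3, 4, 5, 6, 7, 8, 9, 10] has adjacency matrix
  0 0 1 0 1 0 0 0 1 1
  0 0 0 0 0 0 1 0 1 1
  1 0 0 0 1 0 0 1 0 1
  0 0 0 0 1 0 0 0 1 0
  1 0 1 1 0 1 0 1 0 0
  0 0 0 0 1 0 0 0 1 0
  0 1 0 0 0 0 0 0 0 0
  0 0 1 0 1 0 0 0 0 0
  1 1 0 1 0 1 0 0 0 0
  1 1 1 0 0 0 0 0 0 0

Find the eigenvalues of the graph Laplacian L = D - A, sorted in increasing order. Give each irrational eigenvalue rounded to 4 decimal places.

[0, 0.5969, 1.3397, 1.8452, 2, 3.1893, 4, 4.9250, 5.4336, 6.6703]

With the vertex order [1, 2, 3, 4, 5, 6, 7, 8, 9, 10], the degrees are [4, 3, 4, 2, 5, 2, 1, 2, 4, 3], giving D = diag(4, 3, 4, 2, 5, 2, 1, 2, 4, 3) and L = D - A. The multiplicity of 0 as a Laplacian eigenvalue equals the number of connected components. The single zero eigenvalue shows the graph is connected. By the matrix-tree theorem the graph has (1/10) * product of the nonzero eigenvalues = 672 spanning trees.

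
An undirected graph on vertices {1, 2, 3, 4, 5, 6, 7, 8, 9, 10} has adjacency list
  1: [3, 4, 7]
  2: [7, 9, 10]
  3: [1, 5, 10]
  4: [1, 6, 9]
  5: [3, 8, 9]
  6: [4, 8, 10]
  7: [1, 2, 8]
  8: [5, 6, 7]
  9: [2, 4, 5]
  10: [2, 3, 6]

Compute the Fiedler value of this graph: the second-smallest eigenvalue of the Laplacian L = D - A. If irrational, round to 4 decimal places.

Reading degrees in the order [1, 2, 3, 4, 5, 6, 7, 8, 9, 10] gives [3, 3, 3, 3, 3, 3, 3, 3, 3, 3]; set D = diag(3, 3, 3, 3, 3, 3, 3, 3, 3, 3) and form L = D - A. Computing the eigenvalues of L and sorting gives [0, 2, 2, 2, 2, 2, 5, 5, 5, 5]. The Fiedler value lambda_2 = 2 is strictly positive, so the graph is connected. The eigenvalues sum to 30, which equals trace(L) = 2|E|. The largest eigenvalue, 5, is at most the vertex count 10.

2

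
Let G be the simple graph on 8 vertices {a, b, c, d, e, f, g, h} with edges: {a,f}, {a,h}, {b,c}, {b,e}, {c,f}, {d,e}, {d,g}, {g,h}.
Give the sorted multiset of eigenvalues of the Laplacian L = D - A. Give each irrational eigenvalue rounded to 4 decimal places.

Each diagonal entry of L is the vertex degree and each off-diagonal entry is -1 where an edge is present, 0 otherwise; in the order [a, b, c, d, e, f, g, h] the diagonal is [2, 2, 2, 2, 2, 2, 2, 2]. The multiplicity of 0 as a Laplacian eigenvalue equals the number of connected components. The single zero eigenvalue shows the graph is connected.

[0, 0.5858, 0.5858, 2, 2, 3.4142, 3.4142, 4]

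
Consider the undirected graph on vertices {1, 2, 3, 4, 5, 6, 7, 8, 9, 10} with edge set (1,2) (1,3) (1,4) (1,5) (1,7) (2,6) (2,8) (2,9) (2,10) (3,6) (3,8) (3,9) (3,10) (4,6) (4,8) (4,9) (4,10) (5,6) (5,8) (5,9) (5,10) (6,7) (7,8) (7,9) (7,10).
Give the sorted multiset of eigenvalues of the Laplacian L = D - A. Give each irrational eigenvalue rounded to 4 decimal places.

[0, 5, 5, 5, 5, 5, 5, 5, 5, 10]

Reading degrees in the order [1, 2, 3, 4, 5, 6, 7, 8, 9, 10] gives [5, 5, 5, 5, 5, 5, 5, 5, 5, 5]; set D = diag(5, 5, 5, 5, 5, 5, 5, 5, 5, 5) and form L = D - A. Diagonalising L (or applying a numerical eigensolver to the 10x10 matrix) gives the spectrum above. By the matrix-tree theorem the graph has (1/10) * product of the nonzero eigenvalues = 390625 spanning trees.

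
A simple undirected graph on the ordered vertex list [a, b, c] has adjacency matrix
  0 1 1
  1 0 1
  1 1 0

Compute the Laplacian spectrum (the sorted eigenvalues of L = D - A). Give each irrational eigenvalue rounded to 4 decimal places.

[0, 3, 3]

Each diagonal entry of L is the vertex degree and each off-diagonal entry is -1 where an edge is present, 0 otherwise; in the order [a, b, c] the diagonal is [2, 2, 2]. Since every row of L sums to 0, the all-ones vector is in the kernel and 0 is an eigenvalue. The single zero eigenvalue shows the graph is connected. The eigenvalues sum to 6, which equals trace(L) = 2|E|.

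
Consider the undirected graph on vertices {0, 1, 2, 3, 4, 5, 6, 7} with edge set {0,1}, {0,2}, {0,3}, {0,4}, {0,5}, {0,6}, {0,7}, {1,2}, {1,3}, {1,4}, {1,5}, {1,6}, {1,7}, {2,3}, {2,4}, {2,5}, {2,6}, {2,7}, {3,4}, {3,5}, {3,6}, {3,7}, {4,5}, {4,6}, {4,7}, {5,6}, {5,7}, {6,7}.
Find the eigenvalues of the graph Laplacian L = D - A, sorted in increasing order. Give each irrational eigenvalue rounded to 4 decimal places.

Reading degrees in the order [0, 1, 2, 3, 4, 5, 6, 7] gives [7, 7, 7, 7, 7, 7, 7, 7]; set D = diag(7, 7, 7, 7, 7, 7, 7, 7) and form L = D - A. Diagonalising L (or applying a numerical eigensolver to the 8x8 matrix) gives the spectrum above. The single zero eigenvalue shows the graph is connected. The eigenvalues sum to 56, which equals trace(L) = 2|E|.

[0, 8, 8, 8, 8, 8, 8, 8]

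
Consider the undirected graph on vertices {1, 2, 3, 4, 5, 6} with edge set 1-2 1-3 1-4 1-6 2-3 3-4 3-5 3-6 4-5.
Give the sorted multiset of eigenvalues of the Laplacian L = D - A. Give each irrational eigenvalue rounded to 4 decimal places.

[0, 1.5188, 2, 3.3111, 5.1701, 6]

With the vertex order [1, 2, 3, 4, 5, 6], the degrees are [4, 2, 5, 3, 2, 2], giving D = diag(4, 2, 5, 3, 2, 2) and L = D - A. Since every row of L sums to 0, the all-ones vector is in the kernel and 0 is an eigenvalue. The single zero eigenvalue shows the graph is connected. By the matrix-tree theorem the graph has (1/6) * product of the nonzero eigenvalues = 52 spanning trees.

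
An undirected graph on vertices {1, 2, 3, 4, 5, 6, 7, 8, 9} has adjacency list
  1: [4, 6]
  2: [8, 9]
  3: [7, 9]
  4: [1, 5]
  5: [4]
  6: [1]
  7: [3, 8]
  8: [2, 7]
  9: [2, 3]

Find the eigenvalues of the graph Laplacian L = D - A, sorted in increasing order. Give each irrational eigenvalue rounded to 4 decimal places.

[0, 0, 0.5858, 1.3820, 1.3820, 2, 3.4142, 3.6180, 3.6180]

Each diagonal entry of L is the vertex degree and each off-diagonal entry is -1 where an edge is present, 0 otherwise; in the order [1, 2, 3, 4, 5, 6, 7, 8, 9] the diagonal is [2, 2, 2, 2, 1, 1, 2, 2, 2]. Since every row of L sums to 0, the all-ones vector is in the kernel and 0 is an eigenvalue. The 2 zero eigenvalues correspond to the 2 connected components. The eigenvalues sum to 16, which equals trace(L) = 2|E|. There are 2 zeros in the spectrum, matching the 2 components.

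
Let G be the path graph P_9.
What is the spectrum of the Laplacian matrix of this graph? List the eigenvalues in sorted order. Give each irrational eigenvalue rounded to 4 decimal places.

The graph has 9 vertices and degree multiset [2, 2, 2, 2, 2, 2, 2, 1, 1]; D is the diagonal matrix of degrees and L = D - A. The multiplicity of 0 as a Laplacian eigenvalue equals the number of connected components. The largest eigenvalue, 3.8794, is at most the vertex count 9.

[0, 0.1206, 0.4679, 1, 1.6527, 2.3473, 3, 3.5321, 3.8794]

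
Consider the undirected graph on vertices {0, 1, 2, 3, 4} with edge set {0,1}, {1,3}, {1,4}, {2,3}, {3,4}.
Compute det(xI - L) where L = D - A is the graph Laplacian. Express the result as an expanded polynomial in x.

x^5 - 10x^4 + 33x^3 - 40x^2 + 15x

Reading degrees in the order [0, 1, 2, 3, 4] gives [1, 3, 1, 3, 2]; set D = diag(1, 3, 1, 3, 2) and form L = D - A. L has integer entries, so p(x) = det(xI - L) has integer coefficients. Expanding the determinant yields x^5 - 10x^4 + 33x^3 - 40x^2 + 15x. The constant term is 0 because L is singular (the all-ones vector lies in its kernel). The eigenvalues sum to 10, which equals trace(L) = 2|E|.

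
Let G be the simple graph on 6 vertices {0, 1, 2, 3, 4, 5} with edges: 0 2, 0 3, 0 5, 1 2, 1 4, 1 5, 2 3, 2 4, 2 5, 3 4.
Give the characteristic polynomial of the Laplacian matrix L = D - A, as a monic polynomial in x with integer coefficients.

Reading degrees in the order [0, 1, 2, 3, 4, 5] gives [3, 3, 5, 3, 3, 3]; set D = diag(3, 3, 5, 3, 3, 3) and form L = D - A. L has integer entries, so p(x) = det(xI - L) has integer coefficients. Expanding the determinant yields x^6 - 20x^5 + 155x^4 - 580x^3 + 1045x^2 - 726x. Since p(0) = det(-L) = 0, x divides p(x). There is one zero in the spectrum, matching the 1 component.

x^6 - 20x^5 + 155x^4 - 580x^3 + 1045x^2 - 726x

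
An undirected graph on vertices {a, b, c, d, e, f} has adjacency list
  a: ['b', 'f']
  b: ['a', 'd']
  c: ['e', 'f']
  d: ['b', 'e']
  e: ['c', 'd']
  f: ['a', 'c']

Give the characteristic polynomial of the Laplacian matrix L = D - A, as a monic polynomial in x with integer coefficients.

With the vertex order [a, b, c, d, e, f], the degrees are [2, 2, 2, 2, 2, 2], giving D = diag(2, 2, 2, 2, 2, 2) and L = D - A. The eigenvalues of L are [0, 1, 1, 3, 3, 4]; the characteristic polynomial is the product of (x - lambda_i), which multiplies out to x^6 - 12x^5 + 54x^4 - 112x^3 + 105x^2 - 36x. The constant term is 0 because L is singular (the all-ones vector lies in its kernel). There is one zero in the spectrum, matching the 1 component. The largest eigenvalue, 4, is at most the vertex count 6.

x^6 - 12x^5 + 54x^4 - 112x^3 + 105x^2 - 36x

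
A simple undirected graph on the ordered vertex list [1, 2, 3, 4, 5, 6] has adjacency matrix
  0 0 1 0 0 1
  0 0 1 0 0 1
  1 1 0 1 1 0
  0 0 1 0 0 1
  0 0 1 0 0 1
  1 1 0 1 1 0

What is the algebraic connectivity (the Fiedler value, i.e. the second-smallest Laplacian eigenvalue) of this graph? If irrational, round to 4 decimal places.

Each diagonal entry of L is the vertex degree and each off-diagonal entry is -1 where an edge is present, 0 otherwise; in the order [1, 2, 3, 4, 5, 6] the diagonal is [2, 2, 4, 2, 2, 4]. The smallest Laplacian eigenvalue is always 0. The next one, lambda_2 = 2, measures how hard the graph is to disconnect: larger values mean better connectivity.

2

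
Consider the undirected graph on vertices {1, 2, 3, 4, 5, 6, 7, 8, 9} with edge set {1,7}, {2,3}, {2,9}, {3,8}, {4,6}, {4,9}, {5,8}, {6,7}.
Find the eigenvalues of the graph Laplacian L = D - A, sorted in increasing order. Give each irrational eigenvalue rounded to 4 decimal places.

With the vertex order [1, 2, 3, 4, 5, 6, 7, 8, 9], the degrees are [1, 2, 2, 2, 1, 2, 2, 2, 2], giving D = diag(1, 2, 2, 2, 1, 2, 2, 2, 2) and L = D - A. The multiplicity of 0 as a Laplacian eigenvalue equals the number of connected components. The largest eigenvalue, 3.8794, is at most the vertex count 9. There is one zero in the spectrum, matching the 1 component.

[0, 0.1206, 0.4679, 1, 1.6527, 2.3473, 3, 3.5321, 3.8794]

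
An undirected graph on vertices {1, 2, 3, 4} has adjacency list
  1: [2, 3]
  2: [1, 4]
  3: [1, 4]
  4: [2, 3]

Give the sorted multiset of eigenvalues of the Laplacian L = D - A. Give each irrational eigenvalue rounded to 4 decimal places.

Each diagonal entry of L is the vertex degree and each off-diagonal entry is -1 where an edge is present, 0 otherwise; in the order [1, 2, 3, 4] the diagonal is [2, 2, 2, 2]. The multiplicity of 0 as a Laplacian eigenvalue equals the number of connected components. There is one zero in the spectrum, matching the 1 component.

[0, 2, 2, 4]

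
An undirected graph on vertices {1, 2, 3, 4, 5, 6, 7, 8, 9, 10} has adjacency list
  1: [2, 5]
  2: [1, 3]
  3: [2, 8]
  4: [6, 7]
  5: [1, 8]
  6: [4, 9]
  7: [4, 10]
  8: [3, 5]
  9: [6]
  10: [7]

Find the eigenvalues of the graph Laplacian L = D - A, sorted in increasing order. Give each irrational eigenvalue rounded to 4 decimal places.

Reading degrees in the order [1, 2, 3, 4, 5, 6, 7, 8, 9, 10] gives [2, 2, 2, 2, 2, 2, 2, 2, 1, 1]; set D = diag(2, 2, 2, 2, 2, 2, 2, 2, 1, 1) and form L = D - A. Since every row of L sums to 0, the all-ones vector is in the kernel and 0 is an eigenvalue. The 2 zero eigenvalues correspond to the 2 connected components. The largest eigenvalue, 3.6180, is at most the vertex count 10.

[0, 0, 0.3820, 1.3820, 1.3820, 1.3820, 2.6180, 3.6180, 3.6180, 3.6180]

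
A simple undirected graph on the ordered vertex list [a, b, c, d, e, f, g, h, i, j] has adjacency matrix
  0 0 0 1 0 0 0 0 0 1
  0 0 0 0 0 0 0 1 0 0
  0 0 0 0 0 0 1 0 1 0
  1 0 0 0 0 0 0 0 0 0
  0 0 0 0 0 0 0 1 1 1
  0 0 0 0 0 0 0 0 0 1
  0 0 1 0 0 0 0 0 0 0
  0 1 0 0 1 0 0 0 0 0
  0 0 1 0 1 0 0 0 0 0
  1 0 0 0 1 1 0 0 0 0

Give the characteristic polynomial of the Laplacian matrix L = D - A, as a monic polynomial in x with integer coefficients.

Each diagonal entry of L is the vertex degree and each off-diagonal entry is -1 where an edge is present, 0 otherwise; in the order [a, b, c, d, e, f, g, h, i, j] the diagonal is [2, 1, 2, 1, 3, 1, 1, 2, 2, 3]. Computing det(xI - L) by cofactor expansion (or equivalently via sum-over-permutations) gives x^10 - 18x^9 + 134x^8 - 536x^7 + 1252x^6 - 1738x^5 + 1399x^4 - 612x^3 + 129x^2 - 10x. The constant term is 0 because L is singular (the all-ones vector lies in its kernel). The largest eigenvalue, 4.7517, is at most the vertex count 10.

x^10 - 18x^9 + 134x^8 - 536x^7 + 1252x^6 - 1738x^5 + 1399x^4 - 612x^3 + 129x^2 - 10x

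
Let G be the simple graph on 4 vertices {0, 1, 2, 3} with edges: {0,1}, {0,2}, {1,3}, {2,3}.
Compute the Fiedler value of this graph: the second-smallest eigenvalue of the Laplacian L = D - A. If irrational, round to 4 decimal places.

2

Reading degrees in the order [0, 1, 2, 3] gives [2, 2, 2, 2]; set D = diag(2, 2, 2, 2) and form L = D - A. The smallest Laplacian eigenvalue is always 0. The next one, lambda_2 = 2, measures how hard the graph is to disconnect: larger values mean better connectivity. By the matrix-tree theorem the graph has (1/4) * product of the nonzero eigenvalues = 4 spanning trees.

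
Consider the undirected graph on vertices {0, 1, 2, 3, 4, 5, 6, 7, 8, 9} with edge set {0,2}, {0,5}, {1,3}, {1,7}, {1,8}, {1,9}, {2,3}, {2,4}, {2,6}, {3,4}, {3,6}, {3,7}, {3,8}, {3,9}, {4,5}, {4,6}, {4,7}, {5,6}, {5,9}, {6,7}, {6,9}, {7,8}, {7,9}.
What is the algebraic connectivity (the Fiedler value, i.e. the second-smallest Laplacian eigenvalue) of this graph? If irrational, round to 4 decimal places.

1.3444

With the vertex order [0, 1, 2, 3, 4, 5, 6, 7, 8, 9], the degrees are [2, 4, 4, 7, 5, 4, 6, 6, 3, 5], giving D = diag(2, 4, 4, 7, 5, 4, 6, 6, 3, 5) and L = D - A. The smallest Laplacian eigenvalue is always 0. The next one, lambda_2 = 1.3444, measures how hard the graph is to disconnect: larger values mean better connectivity. There is one zero in the spectrum, matching the 1 component. By the matrix-tree theorem the graph has (1/10) * product of the nonzero eigenvalues = 77624 spanning trees.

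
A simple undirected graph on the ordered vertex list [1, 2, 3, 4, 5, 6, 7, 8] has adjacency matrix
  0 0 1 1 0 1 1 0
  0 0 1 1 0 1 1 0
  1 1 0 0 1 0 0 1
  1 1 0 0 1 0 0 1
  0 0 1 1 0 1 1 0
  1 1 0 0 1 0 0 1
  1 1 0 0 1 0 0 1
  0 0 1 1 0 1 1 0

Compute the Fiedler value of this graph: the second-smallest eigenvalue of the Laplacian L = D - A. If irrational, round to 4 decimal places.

4

Each diagonal entry of L is the vertex degree and each off-diagonal entry is -1 where an edge is present, 0 otherwise; in the order [1, 2, 3, 4, 5, 6, 7, 8] the diagonal is [4, 4, 4, 4, 4, 4, 4, 4]. Computing the eigenvalues of L and sorting gives [0, 4, 4, 4, 4, 4, 4, 8]. The Fiedler value lambda_2 = 4 is strictly positive, so the graph is connected. By the matrix-tree theorem the graph has (1/8) * product of the nonzero eigenvalues = 4096 spanning trees. There is one zero in the spectrum, matching the 1 component.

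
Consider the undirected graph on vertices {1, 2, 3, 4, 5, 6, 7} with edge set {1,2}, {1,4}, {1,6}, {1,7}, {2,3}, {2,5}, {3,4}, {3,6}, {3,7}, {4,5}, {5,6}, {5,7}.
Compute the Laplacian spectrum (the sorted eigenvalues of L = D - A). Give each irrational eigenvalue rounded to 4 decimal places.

[0, 3, 3, 3, 4, 4, 7]

With the vertex order [1, 2, 3, 4, 5, 6, 7], the degrees are [4, 3, 4, 3, 4, 3, 3], giving D = diag(4, 3, 4, 3, 4, 3, 3) and L = D - A. Since every row of L sums to 0, the all-ones vector is in the kernel and 0 is an eigenvalue. The single zero eigenvalue shows the graph is connected. The eigenvalues sum to 24, which equals trace(L) = 2|E|.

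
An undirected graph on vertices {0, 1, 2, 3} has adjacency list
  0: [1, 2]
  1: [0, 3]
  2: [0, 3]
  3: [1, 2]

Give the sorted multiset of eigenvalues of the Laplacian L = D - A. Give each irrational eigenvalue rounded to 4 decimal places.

[0, 2, 2, 4]

With the vertex order [0, 1, 2, 3], the degrees are [2, 2, 2, 2], giving D = diag(2, 2, 2, 2) and L = D - A. The multiplicity of 0 as a Laplacian eigenvalue equals the number of connected components. The largest eigenvalue, 4, is at most the vertex count 4. By the matrix-tree theorem the graph has (1/4) * product of the nonzero eigenvalues = 4 spanning trees.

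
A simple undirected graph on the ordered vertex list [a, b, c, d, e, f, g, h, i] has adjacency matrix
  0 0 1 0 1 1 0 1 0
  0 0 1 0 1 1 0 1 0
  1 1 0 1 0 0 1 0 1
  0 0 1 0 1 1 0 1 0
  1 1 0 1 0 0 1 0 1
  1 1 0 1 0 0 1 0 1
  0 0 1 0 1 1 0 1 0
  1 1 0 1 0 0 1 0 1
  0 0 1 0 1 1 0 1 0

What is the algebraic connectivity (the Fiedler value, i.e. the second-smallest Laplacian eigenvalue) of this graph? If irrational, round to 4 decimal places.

Reading degrees in the order [a, b, c, d, e, f, g, h, i] gives [4, 4, 5, 4, 5, 5, 4, 5, 4]; set D = diag(4, 4, 5, 4, 5, 5, 4, 5, 4) and form L = D - A. The smallest Laplacian eigenvalue is always 0. The next one, lambda_2 = 4, measures how hard the graph is to disconnect: larger values mean better connectivity. There is one zero in the spectrum, matching the 1 component. The eigenvalues sum to 40, which equals trace(L) = 2|E|.

4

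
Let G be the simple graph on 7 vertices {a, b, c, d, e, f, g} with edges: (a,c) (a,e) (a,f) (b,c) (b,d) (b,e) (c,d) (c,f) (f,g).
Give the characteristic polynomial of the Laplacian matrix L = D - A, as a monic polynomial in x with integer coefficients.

With the vertex order [a, b, c, d, e, f, g], the degrees are [3, 3, 4, 2, 2, 3, 1], giving D = diag(3, 3, 4, 2, 2, 3, 1) and L = D - A. L has integer entries, so p(x) = det(xI - L) has integer coefficients. Expanding the determinant yields x^7 - 18x^6 + 127x^5 - 444x^4 + 798x^3 - 684x^2 + 210x. Since p(0) = det(-L) = 0, x divides p(x). There is one zero in the spectrum, matching the 1 component. The eigenvalues sum to 18, which equals trace(L) = 2|E|.

x^7 - 18x^6 + 127x^5 - 444x^4 + 798x^3 - 684x^2 + 210x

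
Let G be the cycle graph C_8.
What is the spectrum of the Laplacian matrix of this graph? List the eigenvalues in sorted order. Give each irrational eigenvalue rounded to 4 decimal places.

[0, 0.5858, 0.5858, 2, 2, 3.4142, 3.4142, 4]

The graph has 8 vertices and degree multiset [2, 2, 2, 2, 2, 2, 2, 2]; D is the diagonal matrix of degrees and L = D - A. The multiplicity of 0 as a Laplacian eigenvalue equals the number of connected components. By the matrix-tree theorem the graph has (1/8) * product of the nonzero eigenvalues = 8 spanning trees.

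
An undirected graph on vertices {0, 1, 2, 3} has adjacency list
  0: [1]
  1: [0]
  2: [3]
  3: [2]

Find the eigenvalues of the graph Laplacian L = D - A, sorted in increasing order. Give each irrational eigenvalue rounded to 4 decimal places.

[0, 0, 2, 2]

Each diagonal entry of L is the vertex degree and each off-diagonal entry is -1 where an edge is present, 0 otherwise; in the order [0, 1, 2, 3] the diagonal is [1, 1, 1, 1]. Diagonalising L (or applying a numerical eigensolver to the 4x4 matrix) gives the spectrum above. The 2 zero eigenvalues correspond to the 2 connected components. There are 2 zeros in the spectrum, matching the 2 components. The largest eigenvalue, 2, is at most the vertex count 4.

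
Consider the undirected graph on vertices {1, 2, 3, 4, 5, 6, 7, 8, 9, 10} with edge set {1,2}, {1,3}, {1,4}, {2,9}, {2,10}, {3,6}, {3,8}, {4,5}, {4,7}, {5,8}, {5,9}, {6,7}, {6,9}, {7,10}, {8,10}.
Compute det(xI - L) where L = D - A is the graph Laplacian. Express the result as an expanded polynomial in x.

With the vertex order [1, 2, 3, 4, 5, 6, 7, 8, 9, 10], the degrees are [3, 3, 3, 3, 3, 3, 3, 3, 3, 3], giving D = diag(3, 3, 3, 3, 3, 3, 3, 3, 3, 3) and L = D - A. The eigenvalues of L are [0, 2, 2, 2, 2, 2, 5, 5, 5, 5]; the characteristic polynomial is the product of (x - lambda_i), which multiplies out to x^10 - 30x^9 + 390x^8 - 2880x^7 + 13305x^6 - 39882x^5 + 77640x^4 - 94800x^3 + 66000x^2 - 20000x. Since p(0) = det(-L) = 0, x divides p(x). The largest eigenvalue, 5, is at most the vertex count 10.

x^10 - 30x^9 + 390x^8 - 2880x^7 + 13305x^6 - 39882x^5 + 77640x^4 - 94800x^3 + 66000x^2 - 20000x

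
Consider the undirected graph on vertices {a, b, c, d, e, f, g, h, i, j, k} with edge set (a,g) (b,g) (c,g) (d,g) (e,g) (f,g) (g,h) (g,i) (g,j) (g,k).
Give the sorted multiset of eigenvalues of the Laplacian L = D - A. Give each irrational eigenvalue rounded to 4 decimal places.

Reading degrees in the order [a, b, c, d, e, f, g, h, i, j, k] gives [1, 1, 1, 1, 1, 1, 10, 1, 1, 1, 1]; set D = diag(1, 1, 1, 1, 1, 1, 10, 1, 1, 1, 1) and form L = D - A. Since every row of L sums to 0, the all-ones vector is in the kernel and 0 is an eigenvalue. The largest eigenvalue, 11, is at most the vertex count 11.

[0, 1, 1, 1, 1, 1, 1, 1, 1, 1, 11]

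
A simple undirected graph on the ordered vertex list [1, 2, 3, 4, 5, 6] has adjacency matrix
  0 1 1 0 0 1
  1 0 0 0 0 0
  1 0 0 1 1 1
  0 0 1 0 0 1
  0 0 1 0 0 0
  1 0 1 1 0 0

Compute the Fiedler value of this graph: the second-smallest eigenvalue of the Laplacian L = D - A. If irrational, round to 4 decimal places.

Each diagonal entry of L is the vertex degree and each off-diagonal entry is -1 where an edge is present, 0 otherwise; in the order [1, 2, 3, 4, 5, 6] the diagonal is [3, 1, 4, 2, 1, 3]. Computing the eigenvalues of L and sorting gives [0, 0.6972, 1.1392, 2.7459, 4.3028, 5.1149]. The Fiedler value lambda_2 = 0.6972 is strictly positive, so the graph is connected. By the matrix-tree theorem the graph has (1/6) * product of the nonzero eigenvalues = 8 spanning trees.

0.6972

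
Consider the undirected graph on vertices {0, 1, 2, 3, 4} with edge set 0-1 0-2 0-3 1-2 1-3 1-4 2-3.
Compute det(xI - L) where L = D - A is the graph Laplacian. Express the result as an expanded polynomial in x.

x^5 - 14x^4 + 69x^3 - 136x^2 + 80x

Each diagonal entry of L is the vertex degree and each off-diagonal entry is -1 where an edge is present, 0 otherwise; in the order [0, 1, 2, 3, 4] the diagonal is [3, 4, 3, 3, 1]. Computing det(xI - L) by cofactor expansion (or equivalently via sum-over-permutations) gives x^5 - 14x^4 + 69x^3 - 136x^2 + 80x. The coefficient of x^4 equals -trace(L) = -14, matching the sum of degrees. By the matrix-tree theorem the graph has (1/5) * product of the nonzero eigenvalues = 16 spanning trees. The largest eigenvalue, 5, is at most the vertex count 5.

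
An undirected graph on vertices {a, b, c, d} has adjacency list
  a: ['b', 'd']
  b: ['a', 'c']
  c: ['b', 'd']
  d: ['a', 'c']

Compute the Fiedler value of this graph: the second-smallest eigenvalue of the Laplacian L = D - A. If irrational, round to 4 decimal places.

2

Each diagonal entry of L is the vertex degree and each off-diagonal entry is -1 where an edge is present, 0 otherwise; in the order [a, b, c, d] the diagonal is [2, 2, 2, 2]. The sorted Laplacian eigenvalues are [0, 2, 2, 4]; the algebraic connectivity is the second entry, 2. There is one zero in the spectrum, matching the 1 component.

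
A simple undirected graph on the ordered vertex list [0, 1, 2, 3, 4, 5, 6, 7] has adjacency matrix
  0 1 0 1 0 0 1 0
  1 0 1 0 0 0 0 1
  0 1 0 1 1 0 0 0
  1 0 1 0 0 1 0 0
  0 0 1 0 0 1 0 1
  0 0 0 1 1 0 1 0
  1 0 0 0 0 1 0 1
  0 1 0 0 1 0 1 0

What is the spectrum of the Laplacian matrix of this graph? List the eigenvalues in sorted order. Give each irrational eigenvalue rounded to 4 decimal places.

[0, 2, 2, 2, 4, 4, 4, 6]

Each diagonal entry of L is the vertex degree and each off-diagonal entry is -1 where an edge is present, 0 otherwise; in the order [0, 1, 2, 3, 4, 5, 6, 7] the diagonal is [3, 3, 3, 3, 3, 3, 3, 3]. Since every row of L sums to 0, the all-ones vector is in the kernel and 0 is an eigenvalue. The eigenvalues sum to 24, which equals trace(L) = 2|E|.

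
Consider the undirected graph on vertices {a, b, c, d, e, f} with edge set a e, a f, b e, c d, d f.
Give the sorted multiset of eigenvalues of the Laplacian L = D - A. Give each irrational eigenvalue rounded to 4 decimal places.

With the vertex order [a, b, c, d, e, f], the degrees are [2, 1, 1, 2, 2, 2], giving D = diag(2, 1, 1, 2, 2, 2) and L = D - A. L is symmetric positive semidefinite, so every eigenvalue is real and nonnegative. The single zero eigenvalue shows the graph is connected. By the matrix-tree theorem the graph has (1/6) * product of the nonzero eigenvalues = 1 spanning tree. There is one zero in the spectrum, matching the 1 component.

[0, 0.2679, 1, 2, 3, 3.7321]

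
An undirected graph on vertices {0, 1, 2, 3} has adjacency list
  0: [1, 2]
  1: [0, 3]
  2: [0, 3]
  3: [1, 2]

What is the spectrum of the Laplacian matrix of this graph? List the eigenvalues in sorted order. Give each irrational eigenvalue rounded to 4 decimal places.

With the vertex order [0, 1, 2, 3], the degrees are [2, 2, 2, 2], giving D = diag(2, 2, 2, 2) and L = D - A. Since every row of L sums to 0, the all-ones vector is in the kernel and 0 is an eigenvalue. The single zero eigenvalue shows the graph is connected. The largest eigenvalue, 4, is at most the vertex count 4.

[0, 2, 2, 4]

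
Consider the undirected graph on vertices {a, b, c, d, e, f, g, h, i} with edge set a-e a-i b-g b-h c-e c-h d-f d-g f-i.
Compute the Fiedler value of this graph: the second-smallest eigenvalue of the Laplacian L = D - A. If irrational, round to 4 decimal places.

0.4679

Each diagonal entry of L is the vertex degree and each off-diagonal entry is -1 where an edge is present, 0 otherwise; in the order [a, b, c, d, e, f, g, h, i] the diagonal is [2, 2, 2, 2, 2, 2, 2, 2, 2]. The smallest Laplacian eigenvalue is always 0. The next one, lambda_2 = 0.4679, measures how hard the graph is to disconnect: larger values mean better connectivity. The largest eigenvalue, 3.8794, is at most the vertex count 9.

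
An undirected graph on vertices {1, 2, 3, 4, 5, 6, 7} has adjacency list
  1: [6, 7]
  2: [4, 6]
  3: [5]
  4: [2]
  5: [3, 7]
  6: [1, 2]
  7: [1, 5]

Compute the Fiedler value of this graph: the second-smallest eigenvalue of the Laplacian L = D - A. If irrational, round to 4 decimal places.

With the vertex order [1, 2, 3, 4, 5, 6, 7], the degrees are [2, 2, 1, 1, 2, 2, 2], giving D = diag(2, 2, 1, 1, 2, 2, 2) and L = D - A. Computing the eigenvalues of L and sorting gives [0, 0.1981, 0.7530, 1.5550, 2.4450, 3.2470, 3.8019]. The Fiedler value lambda_2 = 0.1981 is strictly positive, so the graph is connected. The eigenvalues sum to 12, which equals trace(L) = 2|E|. There is one zero in the spectrum, matching the 1 component.

0.1981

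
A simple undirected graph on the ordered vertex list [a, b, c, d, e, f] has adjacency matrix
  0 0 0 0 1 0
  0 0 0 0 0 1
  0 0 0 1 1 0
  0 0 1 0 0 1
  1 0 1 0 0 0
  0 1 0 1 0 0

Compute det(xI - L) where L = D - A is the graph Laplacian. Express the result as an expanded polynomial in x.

x^6 - 10x^5 + 36x^4 - 56x^3 + 35x^2 - 6x

Each diagonal entry of L is the vertex degree and each off-diagonal entry is -1 where an edge is present, 0 otherwise; in the order [a, b, c, d, e, f] the diagonal is [1, 1, 2, 2, 2, 2]. Computing det(xI - L) by cofactor expansion (or equivalently via sum-over-permutations) gives x^6 - 10x^5 + 36x^4 - 56x^3 + 35x^2 - 6x. Since p(0) = det(-L) = 0, x divides p(x).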